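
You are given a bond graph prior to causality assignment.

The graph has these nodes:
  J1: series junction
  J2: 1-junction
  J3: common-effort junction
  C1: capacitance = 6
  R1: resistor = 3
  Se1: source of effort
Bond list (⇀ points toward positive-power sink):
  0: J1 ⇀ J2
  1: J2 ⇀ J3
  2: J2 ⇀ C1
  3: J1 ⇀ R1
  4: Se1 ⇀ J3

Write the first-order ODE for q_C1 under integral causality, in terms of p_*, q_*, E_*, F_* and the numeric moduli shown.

β4 stroke→J3  (Se1 (Se) sets effort on bond)
β1 stroke→J2  (0-jn J3 has e-setter on 4)
β2 stroke→J2  (C1 outputs effort q/C1)
β0 stroke→J1  (only one flow-in slot at J2)
β3 stroke→R1  (J1: last free bond brings flow in)

dq_C1/dt = -E_Se1/3 - q_C1/18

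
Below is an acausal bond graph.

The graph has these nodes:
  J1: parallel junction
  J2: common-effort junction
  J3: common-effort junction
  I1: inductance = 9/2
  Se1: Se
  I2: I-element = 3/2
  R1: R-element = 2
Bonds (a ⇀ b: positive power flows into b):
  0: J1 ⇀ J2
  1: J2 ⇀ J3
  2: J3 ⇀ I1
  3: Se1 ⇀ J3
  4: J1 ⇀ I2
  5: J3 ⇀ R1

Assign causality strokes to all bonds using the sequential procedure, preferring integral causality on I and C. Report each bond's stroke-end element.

β0 |J1
β1 |J2
β2 |I1
β3 |J3
β4 |I2
β5 |R1

b3 |J3  (Se1: effort source, stroke at far end)
b1 |J2  (common-e at J3 fixed by 3)
b2 |I1  (J3 effort already set via bond 3)
b5 |R1  (common-e at J3 fixed by 3)
b0 |J1  (J2: bond 1 brought effort, rest push out)
b4 |I2  (0-jn J1 has e-setter on 0)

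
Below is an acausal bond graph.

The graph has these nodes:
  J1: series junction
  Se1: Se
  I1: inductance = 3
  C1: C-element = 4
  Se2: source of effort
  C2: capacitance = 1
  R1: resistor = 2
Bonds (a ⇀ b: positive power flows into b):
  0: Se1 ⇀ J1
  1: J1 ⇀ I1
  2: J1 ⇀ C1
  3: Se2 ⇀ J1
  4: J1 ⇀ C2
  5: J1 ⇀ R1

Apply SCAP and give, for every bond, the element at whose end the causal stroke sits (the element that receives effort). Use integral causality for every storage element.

bond 0 stroke at J1  (Se1 (Se) sets effort on bond)
bond 3 stroke at J1  (Se2 fixes effort; stroke away)
bond 1 stroke at I1  (I1 integral (f out))
bond 2 stroke at J1  (1-jn J1 has f-setter on 1)
bond 4 stroke at J1  (common-f at J1 fixed by 1)
bond 5 stroke at J1  (J1 flow already set via bond 1)

#0 stroke at J1
#1 stroke at I1
#2 stroke at J1
#3 stroke at J1
#4 stroke at J1
#5 stroke at J1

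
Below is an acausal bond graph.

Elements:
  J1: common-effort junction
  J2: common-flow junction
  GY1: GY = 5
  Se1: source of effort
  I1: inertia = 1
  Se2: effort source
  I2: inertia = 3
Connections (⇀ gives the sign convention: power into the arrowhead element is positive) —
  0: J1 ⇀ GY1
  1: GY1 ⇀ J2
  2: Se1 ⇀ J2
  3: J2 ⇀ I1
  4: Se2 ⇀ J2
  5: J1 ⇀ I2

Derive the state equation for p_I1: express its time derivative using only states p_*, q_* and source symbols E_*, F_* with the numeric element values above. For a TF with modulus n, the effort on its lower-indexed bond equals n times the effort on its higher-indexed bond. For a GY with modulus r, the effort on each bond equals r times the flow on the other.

β2 →J2  (Se1 (Se) sets effort on bond)
β4 →J2  (source Se2 imposes e)
β3 →I1  (I1 outputs flow p/I1)
β1 →J2  (J2: bond 3 brought flow, rest push out)
β0 →J1  (GY GY1: same side as bond 1)
β5 →I2  (J1: bond 0 brought effort, rest push out)

dp_I1/dt = E_Se1 + E_Se2 - 5*p_I2/3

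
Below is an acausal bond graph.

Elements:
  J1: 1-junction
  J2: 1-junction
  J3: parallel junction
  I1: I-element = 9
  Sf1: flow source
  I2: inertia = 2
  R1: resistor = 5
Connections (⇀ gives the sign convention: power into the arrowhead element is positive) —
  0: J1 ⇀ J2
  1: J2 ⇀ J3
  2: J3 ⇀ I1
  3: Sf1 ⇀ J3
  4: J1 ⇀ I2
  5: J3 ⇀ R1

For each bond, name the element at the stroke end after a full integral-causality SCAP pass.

b3 stroke→Sf1  (Sf1: flow source, stroke at near end)
b2 stroke→I1  (I1 integral (f out))
b4 stroke→I2  (I2: I, integral causality)
b0 stroke→J1  (common-f at J1 fixed by 4)
b1 stroke→J2  (J2: bond 0 brought flow, rest push out)
b5 stroke→J3  (J3: last free bond brings effort in)

#0 →J1
#1 →J2
#2 →I1
#3 →Sf1
#4 →I2
#5 →J3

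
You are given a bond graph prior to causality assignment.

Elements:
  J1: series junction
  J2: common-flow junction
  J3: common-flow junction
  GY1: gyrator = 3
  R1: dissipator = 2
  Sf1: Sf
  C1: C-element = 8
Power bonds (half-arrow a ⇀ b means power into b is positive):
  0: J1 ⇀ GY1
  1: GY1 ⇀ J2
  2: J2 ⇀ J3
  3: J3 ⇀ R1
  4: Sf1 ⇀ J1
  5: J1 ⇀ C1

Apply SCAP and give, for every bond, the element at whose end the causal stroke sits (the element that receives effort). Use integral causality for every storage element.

β4 →Sf1  (source Sf1 imposes f)
β0 →J1  (J1: bond 4 brought flow, rest push out)
β5 →J1  (J1 flow already set via bond 4)
β1 →J2  (GY1: gyrator matches bond 0)
β2 →J3  (J2 needs exactly one f-in)
β3 →R1  (only one flow-in slot at J3)

b0 stroke at J1
b1 stroke at J2
b2 stroke at J3
b3 stroke at R1
b4 stroke at Sf1
b5 stroke at J1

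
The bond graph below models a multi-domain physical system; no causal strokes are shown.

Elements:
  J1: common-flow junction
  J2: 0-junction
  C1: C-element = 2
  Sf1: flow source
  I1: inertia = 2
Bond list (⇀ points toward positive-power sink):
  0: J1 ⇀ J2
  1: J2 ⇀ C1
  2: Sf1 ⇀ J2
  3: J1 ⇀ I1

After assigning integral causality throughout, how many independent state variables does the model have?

β2 →Sf1  (source Sf1 imposes f)
β1 →J2  (C1 outputs effort q/C1)
β0 →J1  (common-e at J2 fixed by 1)
β3 →I1  (J1: last free bond brings flow in)

2  (C1, I1 all integral)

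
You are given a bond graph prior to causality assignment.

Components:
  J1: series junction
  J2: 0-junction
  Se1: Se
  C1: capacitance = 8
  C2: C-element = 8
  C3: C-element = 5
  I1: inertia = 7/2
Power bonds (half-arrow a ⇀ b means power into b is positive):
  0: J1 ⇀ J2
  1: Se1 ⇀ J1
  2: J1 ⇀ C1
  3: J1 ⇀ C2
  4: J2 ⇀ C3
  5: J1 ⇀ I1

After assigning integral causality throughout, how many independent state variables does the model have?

4  (C1, C2, C3, I1 all integral)

β1 stroke→J1  (source Se1 imposes e)
β2 stroke→J1  (C1: C, integral causality)
β3 stroke→J1  (C2: C, integral causality)
β4 stroke→J2  (C3 outputs effort q/C3)
β0 stroke→J1  (J2: bond 4 brought effort, rest push out)
β5 stroke→I1  (J1 needs exactly one f-in)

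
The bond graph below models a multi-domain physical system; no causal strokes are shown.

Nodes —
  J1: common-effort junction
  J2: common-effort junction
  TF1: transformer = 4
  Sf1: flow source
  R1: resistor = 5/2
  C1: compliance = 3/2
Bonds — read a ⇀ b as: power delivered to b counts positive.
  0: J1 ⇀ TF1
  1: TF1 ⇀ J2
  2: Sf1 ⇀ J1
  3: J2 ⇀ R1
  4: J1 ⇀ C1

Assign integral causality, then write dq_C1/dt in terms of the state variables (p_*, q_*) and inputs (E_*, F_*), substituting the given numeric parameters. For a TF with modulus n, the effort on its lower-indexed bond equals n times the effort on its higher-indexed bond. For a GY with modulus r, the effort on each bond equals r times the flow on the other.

#2 stroke→Sf1  (Sf1 (Sf) sets flow on bond)
#4 stroke→J1  (C1 outputs effort q/C1)
#0 stroke→TF1  (J1: bond 4 brought effort, rest push out)
#1 stroke→J2  (TF1 one-in-one-out from 0)
#3 stroke→R1  (common-e at J2 fixed by 1)

dq_C1/dt = F_Sf1 - q_C1/60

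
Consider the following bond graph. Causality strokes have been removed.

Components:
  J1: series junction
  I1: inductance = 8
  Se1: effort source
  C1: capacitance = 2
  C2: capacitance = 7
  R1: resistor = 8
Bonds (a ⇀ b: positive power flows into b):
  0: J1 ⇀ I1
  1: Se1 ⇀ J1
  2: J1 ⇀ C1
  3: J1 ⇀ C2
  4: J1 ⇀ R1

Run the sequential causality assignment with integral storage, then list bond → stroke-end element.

#0 stroke→I1
#1 stroke→J1
#2 stroke→J1
#3 stroke→J1
#4 stroke→J1

β1 stroke at J1  (Se1 fixes effort; stroke away)
β0 stroke at I1  (prefer integral on I1)
β2 stroke at J1  (1-jn J1 has f-setter on 0)
β3 stroke at J1  (J1 flow already set via bond 0)
β4 stroke at J1  (J1 flow already set via bond 0)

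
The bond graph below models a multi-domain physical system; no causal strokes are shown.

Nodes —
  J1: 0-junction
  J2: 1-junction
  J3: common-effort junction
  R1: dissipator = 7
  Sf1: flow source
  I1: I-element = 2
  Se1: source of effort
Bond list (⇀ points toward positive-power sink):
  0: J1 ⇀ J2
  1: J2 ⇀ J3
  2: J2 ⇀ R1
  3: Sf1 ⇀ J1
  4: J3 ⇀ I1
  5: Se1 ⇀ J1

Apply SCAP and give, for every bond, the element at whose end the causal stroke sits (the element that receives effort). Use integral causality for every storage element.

bond 3 stroke→Sf1  (Sf1 fixes flow; stroke at Sf1)
bond 5 stroke→J1  (Se1 fixes effort; stroke away)
bond 0 stroke→J2  (J1: bond 5 brought effort, rest push out)
bond 4 stroke→I1  (I1 integral (f out))
bond 1 stroke→J3  (J3: last free bond brings effort in)
bond 2 stroke→J2  (J2: bond 1 brought flow, rest push out)

β0 stroke→J2
β1 stroke→J3
β2 stroke→J2
β3 stroke→Sf1
β4 stroke→I1
β5 stroke→J1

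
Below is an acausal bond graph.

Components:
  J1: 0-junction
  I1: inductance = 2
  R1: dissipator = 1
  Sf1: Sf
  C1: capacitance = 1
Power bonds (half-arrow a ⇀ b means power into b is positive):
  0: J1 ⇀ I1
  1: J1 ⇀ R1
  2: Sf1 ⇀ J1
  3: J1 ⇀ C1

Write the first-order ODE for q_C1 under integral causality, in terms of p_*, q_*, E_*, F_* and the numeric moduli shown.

b2 stroke at Sf1  (Sf1 fixes flow; stroke at Sf1)
b0 stroke at I1  (prefer integral on I1)
b3 stroke at J1  (prefer integral on C1)
b1 stroke at R1  (J1 effort already set via bond 3)

dq_C1/dt = F_Sf1 - p_I1/2 - q_C1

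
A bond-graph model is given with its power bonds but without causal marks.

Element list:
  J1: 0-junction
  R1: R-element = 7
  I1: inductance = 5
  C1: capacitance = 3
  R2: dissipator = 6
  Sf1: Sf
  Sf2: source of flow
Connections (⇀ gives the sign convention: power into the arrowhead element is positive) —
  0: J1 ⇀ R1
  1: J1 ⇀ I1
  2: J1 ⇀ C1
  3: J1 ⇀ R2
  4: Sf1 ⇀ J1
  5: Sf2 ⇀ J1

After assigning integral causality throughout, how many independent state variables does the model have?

β4 stroke at Sf1  (source Sf1 imposes f)
β5 stroke at Sf2  (source Sf2 imposes f)
β1 stroke at I1  (prefer integral on I1)
β2 stroke at J1  (prefer integral on C1)
β0 stroke at R1  (J1 effort already set via bond 2)
β3 stroke at R2  (common-e at J1 fixed by 2)

2  (C1, I1 all integral)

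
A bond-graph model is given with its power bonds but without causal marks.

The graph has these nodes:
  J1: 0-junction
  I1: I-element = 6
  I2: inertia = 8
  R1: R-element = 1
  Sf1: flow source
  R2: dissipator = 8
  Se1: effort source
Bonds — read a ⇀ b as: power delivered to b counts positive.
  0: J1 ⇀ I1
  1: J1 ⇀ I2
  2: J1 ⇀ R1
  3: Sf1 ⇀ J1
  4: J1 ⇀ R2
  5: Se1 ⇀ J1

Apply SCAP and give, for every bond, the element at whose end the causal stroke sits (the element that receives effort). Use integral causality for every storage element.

β0 →I1
β1 →I2
β2 →R1
β3 →Sf1
β4 →R2
β5 →J1

b3 |Sf1  (Sf1: flow source, stroke at near end)
b5 |J1  (Se1 fixes effort; stroke away)
b0 |I1  (J1 effort already set via bond 5)
b1 |I2  (common-e at J1 fixed by 5)
b2 |R1  (J1: bond 5 brought effort, rest push out)
b4 |R2  (common-e at J1 fixed by 5)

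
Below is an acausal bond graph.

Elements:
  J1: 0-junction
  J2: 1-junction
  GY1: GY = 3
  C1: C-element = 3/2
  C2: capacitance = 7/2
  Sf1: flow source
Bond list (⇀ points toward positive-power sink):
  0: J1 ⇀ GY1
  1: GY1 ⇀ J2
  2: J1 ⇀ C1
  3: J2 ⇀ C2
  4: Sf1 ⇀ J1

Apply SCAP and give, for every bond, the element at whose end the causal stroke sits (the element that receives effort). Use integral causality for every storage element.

bond 4 |Sf1  (Sf1 fixes flow; stroke at Sf1)
bond 2 |J1  (C1 integral (e out))
bond 0 |GY1  (common-e at J1 fixed by 2)
bond 1 |GY1  (GY1: gyrator matches bond 0)
bond 3 |J2  (J2 flow already set via bond 1)

b0 stroke→GY1
b1 stroke→GY1
b2 stroke→J1
b3 stroke→J2
b4 stroke→Sf1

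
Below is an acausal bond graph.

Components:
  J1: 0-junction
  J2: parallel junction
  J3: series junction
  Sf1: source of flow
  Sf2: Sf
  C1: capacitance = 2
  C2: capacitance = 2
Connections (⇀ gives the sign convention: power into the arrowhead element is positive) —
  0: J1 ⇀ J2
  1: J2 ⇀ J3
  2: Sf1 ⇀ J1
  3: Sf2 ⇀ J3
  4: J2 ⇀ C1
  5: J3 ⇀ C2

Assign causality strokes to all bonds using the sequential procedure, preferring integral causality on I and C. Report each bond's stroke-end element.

b2 →Sf1  (Sf1: flow source, stroke at near end)
b3 →Sf2  (Sf2: flow source, stroke at near end)
b0 →J1  (only one effort-in slot at J1)
b1 →J3  (J3: bond 3 brought flow, rest push out)
b5 →J3  (J3 flow already set via bond 3)
b4 →J2  (J2 needs exactly one e-in)

#0 →J1
#1 →J3
#2 →Sf1
#3 →Sf2
#4 →J2
#5 →J3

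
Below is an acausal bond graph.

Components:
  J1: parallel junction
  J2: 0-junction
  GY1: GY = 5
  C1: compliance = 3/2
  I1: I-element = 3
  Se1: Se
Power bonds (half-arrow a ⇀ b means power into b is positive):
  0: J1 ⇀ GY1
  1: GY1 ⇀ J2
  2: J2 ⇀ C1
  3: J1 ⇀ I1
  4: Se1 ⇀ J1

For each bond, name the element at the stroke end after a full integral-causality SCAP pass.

bond 0 →GY1
bond 1 →GY1
bond 2 →J2
bond 3 →I1
bond 4 →J1

#4 stroke→J1  (Se1 (Se) sets effort on bond)
#0 stroke→GY1  (J1 effort already set via bond 4)
#3 stroke→I1  (J1 effort already set via bond 4)
#1 stroke→GY1  (through GY1, causality inverts; strokes same side of GY1)
#2 stroke→J2  (J2 needs exactly one e-in)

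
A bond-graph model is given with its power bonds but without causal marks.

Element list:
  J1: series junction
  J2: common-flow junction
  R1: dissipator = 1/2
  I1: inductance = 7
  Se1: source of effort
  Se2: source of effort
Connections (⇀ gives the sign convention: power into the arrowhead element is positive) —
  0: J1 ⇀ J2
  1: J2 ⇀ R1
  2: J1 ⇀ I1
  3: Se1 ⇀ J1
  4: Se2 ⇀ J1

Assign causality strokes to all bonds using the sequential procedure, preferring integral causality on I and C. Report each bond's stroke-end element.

bond 0 stroke at J1
bond 1 stroke at J2
bond 2 stroke at I1
bond 3 stroke at J1
bond 4 stroke at J1

#3 →J1  (Se1 fixes effort; stroke away)
#4 →J1  (source Se2 imposes e)
#2 →I1  (I1 outputs flow p/I1)
#0 →J1  (J1 flow already set via bond 2)
#1 →J2  (common-f at J2 fixed by 0)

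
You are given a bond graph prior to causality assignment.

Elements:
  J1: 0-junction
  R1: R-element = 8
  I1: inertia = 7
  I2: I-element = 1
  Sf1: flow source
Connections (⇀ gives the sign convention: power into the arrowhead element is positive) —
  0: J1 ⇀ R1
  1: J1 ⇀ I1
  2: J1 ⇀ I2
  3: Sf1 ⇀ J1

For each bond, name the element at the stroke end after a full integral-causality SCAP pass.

#0 stroke→J1
#1 stroke→I1
#2 stroke→I2
#3 stroke→Sf1

bond 3 stroke→Sf1  (Sf1 fixes flow; stroke at Sf1)
bond 1 stroke→I1  (I1: I, integral causality)
bond 2 stroke→I2  (I2 outputs flow p/I2)
bond 0 stroke→J1  (closing 0-jn rule on J1)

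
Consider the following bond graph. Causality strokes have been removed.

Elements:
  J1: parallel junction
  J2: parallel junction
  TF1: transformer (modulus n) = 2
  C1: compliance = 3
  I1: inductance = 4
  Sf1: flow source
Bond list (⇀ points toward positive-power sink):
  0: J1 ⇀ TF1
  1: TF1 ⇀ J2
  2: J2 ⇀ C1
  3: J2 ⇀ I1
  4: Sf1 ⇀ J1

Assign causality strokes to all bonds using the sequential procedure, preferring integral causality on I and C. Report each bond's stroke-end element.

#4 →Sf1  (Sf1 fixes flow; stroke at Sf1)
#0 →J1  (only one effort-in slot at J1)
#1 →TF1  (TF TF1: opposite of bond 0)
#2 →J2  (C1 outputs effort q/C1)
#3 →I1  (J2 effort already set via bond 2)

b0 stroke at J1
b1 stroke at TF1
b2 stroke at J2
b3 stroke at I1
b4 stroke at Sf1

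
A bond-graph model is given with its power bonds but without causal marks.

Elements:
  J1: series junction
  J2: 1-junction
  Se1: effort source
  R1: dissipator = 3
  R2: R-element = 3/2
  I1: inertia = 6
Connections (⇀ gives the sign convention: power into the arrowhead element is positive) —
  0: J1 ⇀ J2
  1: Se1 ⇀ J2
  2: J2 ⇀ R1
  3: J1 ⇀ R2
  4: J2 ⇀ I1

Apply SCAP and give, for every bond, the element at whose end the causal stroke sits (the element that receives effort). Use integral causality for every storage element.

#0 |J2
#1 |J2
#2 |J2
#3 |J1
#4 |I1

b1 →J2  (Se1: effort source, stroke at far end)
b4 →I1  (prefer integral on I1)
b0 →J2  (1-jn J2 has f-setter on 4)
b2 →J2  (J2 flow already set via bond 4)
b3 →J1  (J1 flow already set via bond 0)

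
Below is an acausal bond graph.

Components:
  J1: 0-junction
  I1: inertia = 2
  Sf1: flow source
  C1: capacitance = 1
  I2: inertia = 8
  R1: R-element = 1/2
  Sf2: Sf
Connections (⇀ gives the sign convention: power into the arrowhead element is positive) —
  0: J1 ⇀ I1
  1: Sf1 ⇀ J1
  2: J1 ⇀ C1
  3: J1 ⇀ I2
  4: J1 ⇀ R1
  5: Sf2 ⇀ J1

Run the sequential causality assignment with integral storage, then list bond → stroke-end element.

β0 stroke at I1
β1 stroke at Sf1
β2 stroke at J1
β3 stroke at I2
β4 stroke at R1
β5 stroke at Sf2

β1 stroke at Sf1  (Sf1: flow source, stroke at near end)
β5 stroke at Sf2  (source Sf2 imposes f)
β0 stroke at I1  (prefer integral on I1)
β2 stroke at J1  (prefer integral on C1)
β3 stroke at I2  (J1: bond 2 brought effort, rest push out)
β4 stroke at R1  (0-jn J1 has e-setter on 2)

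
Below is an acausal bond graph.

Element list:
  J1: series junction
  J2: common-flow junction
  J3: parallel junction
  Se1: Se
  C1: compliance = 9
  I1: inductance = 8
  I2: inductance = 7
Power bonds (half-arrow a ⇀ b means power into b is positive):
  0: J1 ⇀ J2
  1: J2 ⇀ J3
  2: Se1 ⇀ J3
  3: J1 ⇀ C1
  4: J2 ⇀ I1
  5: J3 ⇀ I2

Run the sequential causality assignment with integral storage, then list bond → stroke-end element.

bond 2 stroke at J3  (source Se1 imposes e)
bond 1 stroke at J2  (J3: bond 2 brought effort, rest push out)
bond 5 stroke at I2  (J3 effort already set via bond 2)
bond 3 stroke at J1  (C1: C, integral causality)
bond 0 stroke at J2  (J1 needs exactly one f-in)
bond 4 stroke at I1  (J2 needs exactly one f-in)

#0 →J2
#1 →J2
#2 →J3
#3 →J1
#4 →I1
#5 →I2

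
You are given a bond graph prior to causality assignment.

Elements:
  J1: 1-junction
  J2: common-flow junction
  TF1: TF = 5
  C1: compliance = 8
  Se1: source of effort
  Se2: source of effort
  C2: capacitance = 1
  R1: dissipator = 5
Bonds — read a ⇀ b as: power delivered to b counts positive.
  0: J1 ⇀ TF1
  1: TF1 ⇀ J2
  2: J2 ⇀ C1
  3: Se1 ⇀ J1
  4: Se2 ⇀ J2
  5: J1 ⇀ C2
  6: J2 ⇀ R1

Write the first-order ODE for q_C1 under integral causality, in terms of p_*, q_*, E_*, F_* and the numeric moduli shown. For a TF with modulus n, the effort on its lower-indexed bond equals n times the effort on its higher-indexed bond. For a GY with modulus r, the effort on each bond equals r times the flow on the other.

dq_C1/dt = E_Se1/25 + E_Se2/5 - q_C1/40 - q_C2/25

b3 stroke at J1  (Se1 fixes effort; stroke away)
b4 stroke at J2  (Se2: effort source, stroke at far end)
b2 stroke at J2  (C1 integral (e out))
b5 stroke at J1  (C2: C, integral causality)
b0 stroke at TF1  (closing 1-jn rule on J1)
b1 stroke at J2  (TF1: transformer flips bond 0)
b6 stroke at R1  (closing 1-jn rule on J2)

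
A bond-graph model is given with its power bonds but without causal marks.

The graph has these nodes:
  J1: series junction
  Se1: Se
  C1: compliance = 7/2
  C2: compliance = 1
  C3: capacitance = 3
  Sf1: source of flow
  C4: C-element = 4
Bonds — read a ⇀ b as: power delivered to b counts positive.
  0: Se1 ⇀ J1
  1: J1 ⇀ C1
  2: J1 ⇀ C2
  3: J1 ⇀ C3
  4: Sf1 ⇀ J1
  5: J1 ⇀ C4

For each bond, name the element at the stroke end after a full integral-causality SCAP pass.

bond 0 stroke→J1
bond 1 stroke→J1
bond 2 stroke→J1
bond 3 stroke→J1
bond 4 stroke→Sf1
bond 5 stroke→J1

#0 |J1  (Se1 (Se) sets effort on bond)
#4 |Sf1  (Sf1 fixes flow; stroke at Sf1)
#1 |J1  (J1 flow already set via bond 4)
#2 |J1  (J1 flow already set via bond 4)
#3 |J1  (J1: bond 4 brought flow, rest push out)
#5 |J1  (J1 flow already set via bond 4)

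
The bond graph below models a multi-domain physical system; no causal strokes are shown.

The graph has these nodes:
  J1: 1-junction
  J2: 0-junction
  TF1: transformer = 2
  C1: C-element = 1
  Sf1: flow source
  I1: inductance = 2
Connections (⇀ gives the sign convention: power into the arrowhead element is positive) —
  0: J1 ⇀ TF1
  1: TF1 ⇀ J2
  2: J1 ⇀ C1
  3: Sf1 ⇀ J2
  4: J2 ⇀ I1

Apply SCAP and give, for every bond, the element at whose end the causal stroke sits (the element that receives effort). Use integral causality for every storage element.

bond 3 →Sf1  (Sf1: flow source, stroke at near end)
bond 2 →J1  (C1 integral (e out))
bond 0 →TF1  (J1 needs exactly one f-in)
bond 1 →J2  (TF1: transformer flips bond 0)
bond 4 →I1  (0-jn J2 has e-setter on 1)

β0 stroke→TF1
β1 stroke→J2
β2 stroke→J1
β3 stroke→Sf1
β4 stroke→I1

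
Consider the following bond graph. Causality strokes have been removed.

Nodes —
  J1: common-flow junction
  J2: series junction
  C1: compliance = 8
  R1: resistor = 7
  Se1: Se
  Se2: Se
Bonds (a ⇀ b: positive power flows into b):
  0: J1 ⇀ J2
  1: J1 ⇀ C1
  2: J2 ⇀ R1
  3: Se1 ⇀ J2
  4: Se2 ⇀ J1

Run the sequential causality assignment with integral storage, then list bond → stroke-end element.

bond 0 stroke at J2
bond 1 stroke at J1
bond 2 stroke at R1
bond 3 stroke at J2
bond 4 stroke at J1

b3 stroke at J2  (Se1 (Se) sets effort on bond)
b4 stroke at J1  (Se2 (Se) sets effort on bond)
b1 stroke at J1  (C1: C, integral causality)
b0 stroke at J2  (J1: last free bond brings flow in)
b2 stroke at R1  (J2: last free bond brings flow in)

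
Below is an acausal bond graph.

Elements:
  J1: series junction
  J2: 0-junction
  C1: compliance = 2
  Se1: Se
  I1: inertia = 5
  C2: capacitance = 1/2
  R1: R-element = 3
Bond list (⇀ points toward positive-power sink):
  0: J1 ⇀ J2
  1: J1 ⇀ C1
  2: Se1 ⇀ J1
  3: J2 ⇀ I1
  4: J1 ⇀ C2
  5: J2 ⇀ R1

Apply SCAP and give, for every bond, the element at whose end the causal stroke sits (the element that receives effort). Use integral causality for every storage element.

b0 |J2
b1 |J1
b2 |J1
b3 |I1
b4 |J1
b5 |R1

#2 stroke→J1  (Se1: effort source, stroke at far end)
#1 stroke→J1  (C1: C, integral causality)
#3 stroke→I1  (I1 outputs flow p/I1)
#4 stroke→J1  (C2: C, integral causality)
#0 stroke→J2  (only one flow-in slot at J1)
#5 stroke→R1  (0-jn J2 has e-setter on 0)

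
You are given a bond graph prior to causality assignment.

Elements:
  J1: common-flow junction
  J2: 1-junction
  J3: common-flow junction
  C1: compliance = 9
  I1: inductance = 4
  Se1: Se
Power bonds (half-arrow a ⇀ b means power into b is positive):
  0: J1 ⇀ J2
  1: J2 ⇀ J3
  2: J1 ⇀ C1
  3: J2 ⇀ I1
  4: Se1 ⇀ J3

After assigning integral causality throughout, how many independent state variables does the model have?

2  (C1, I1 all integral)

β4 |J3  (Se1: effort source, stroke at far end)
β1 |J2  (J3: last free bond brings flow in)
β2 |J1  (C1 integral (e out))
β0 |J2  (J1 needs exactly one f-in)
β3 |I1  (J2 needs exactly one f-in)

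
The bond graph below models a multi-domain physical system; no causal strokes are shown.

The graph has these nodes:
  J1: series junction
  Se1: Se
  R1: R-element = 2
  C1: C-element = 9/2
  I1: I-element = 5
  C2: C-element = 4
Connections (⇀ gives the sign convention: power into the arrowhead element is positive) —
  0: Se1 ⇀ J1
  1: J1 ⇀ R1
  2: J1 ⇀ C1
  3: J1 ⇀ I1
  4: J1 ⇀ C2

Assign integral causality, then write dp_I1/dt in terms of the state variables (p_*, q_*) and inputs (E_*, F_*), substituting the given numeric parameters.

β0 stroke→J1  (Se1 fixes effort; stroke away)
β2 stroke→J1  (prefer integral on C1)
β3 stroke→I1  (I1 outputs flow p/I1)
β1 stroke→J1  (1-jn J1 has f-setter on 3)
β4 stroke→J1  (J1: bond 3 brought flow, rest push out)

dp_I1/dt = E_Se1 - 2*p_I1/5 - 2*q_C1/9 - q_C2/4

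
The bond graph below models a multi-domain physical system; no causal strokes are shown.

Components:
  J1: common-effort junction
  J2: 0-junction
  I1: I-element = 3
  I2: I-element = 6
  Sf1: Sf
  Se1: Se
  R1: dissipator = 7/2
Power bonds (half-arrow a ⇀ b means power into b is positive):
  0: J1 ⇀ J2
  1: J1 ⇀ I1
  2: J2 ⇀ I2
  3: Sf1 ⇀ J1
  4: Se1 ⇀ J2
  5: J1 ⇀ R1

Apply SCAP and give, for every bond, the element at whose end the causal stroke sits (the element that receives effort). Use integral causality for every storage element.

β3 stroke at Sf1  (Sf1: flow source, stroke at near end)
β4 stroke at J2  (Se1: effort source, stroke at far end)
β0 stroke at J1  (0-jn J2 has e-setter on 4)
β2 stroke at I2  (J2 effort already set via bond 4)
β1 stroke at I1  (J1: bond 0 brought effort, rest push out)
β5 stroke at R1  (0-jn J1 has e-setter on 0)

b0 →J1
b1 →I1
b2 →I2
b3 →Sf1
b4 →J2
b5 →R1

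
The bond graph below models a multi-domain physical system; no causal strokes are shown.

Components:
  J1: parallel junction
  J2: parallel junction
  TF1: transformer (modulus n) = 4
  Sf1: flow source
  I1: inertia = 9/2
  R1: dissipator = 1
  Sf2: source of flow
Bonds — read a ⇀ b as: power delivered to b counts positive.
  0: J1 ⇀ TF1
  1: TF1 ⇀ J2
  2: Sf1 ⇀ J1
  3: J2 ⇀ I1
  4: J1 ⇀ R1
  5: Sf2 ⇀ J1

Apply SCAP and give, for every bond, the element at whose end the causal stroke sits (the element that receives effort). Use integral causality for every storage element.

#2 stroke at Sf1  (Sf1 (Sf) sets flow on bond)
#5 stroke at Sf2  (Sf2 (Sf) sets flow on bond)
#3 stroke at I1  (I1 integral (f out))
#1 stroke at J2  (J2: last free bond brings effort in)
#0 stroke at TF1  (TF TF1: opposite of bond 1)
#4 stroke at J1  (closing 0-jn rule on J1)

bond 0 |TF1
bond 1 |J2
bond 2 |Sf1
bond 3 |I1
bond 4 |J1
bond 5 |Sf2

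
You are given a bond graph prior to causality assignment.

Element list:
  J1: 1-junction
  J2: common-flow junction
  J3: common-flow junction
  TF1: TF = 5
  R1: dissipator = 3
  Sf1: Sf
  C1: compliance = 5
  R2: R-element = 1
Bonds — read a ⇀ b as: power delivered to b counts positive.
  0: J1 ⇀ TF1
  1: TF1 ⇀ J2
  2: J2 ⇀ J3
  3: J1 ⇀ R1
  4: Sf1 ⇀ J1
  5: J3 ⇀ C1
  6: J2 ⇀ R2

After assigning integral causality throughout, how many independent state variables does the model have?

1  (C1 all integral)

#4 →Sf1  (Sf1 fixes flow; stroke at Sf1)
#0 →J1  (J1: bond 4 brought flow, rest push out)
#3 →J1  (J1 flow already set via bond 4)
#1 →TF1  (TF1: transformer flips bond 0)
#2 →J2  (J2 flow already set via bond 1)
#6 →J2  (1-jn J2 has f-setter on 1)
#5 →J3  (J3 flow already set via bond 2)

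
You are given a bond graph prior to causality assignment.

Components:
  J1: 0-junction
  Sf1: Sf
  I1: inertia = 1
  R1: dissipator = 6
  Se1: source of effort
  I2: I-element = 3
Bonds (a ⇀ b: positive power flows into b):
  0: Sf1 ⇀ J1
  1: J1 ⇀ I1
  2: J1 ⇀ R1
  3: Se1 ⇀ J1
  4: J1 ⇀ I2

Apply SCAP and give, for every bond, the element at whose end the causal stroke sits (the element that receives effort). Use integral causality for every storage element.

β0 →Sf1
β1 →I1
β2 →R1
β3 →J1
β4 →I2

b0 stroke at Sf1  (Sf1 fixes flow; stroke at Sf1)
b3 stroke at J1  (Se1 (Se) sets effort on bond)
b1 stroke at I1  (common-e at J1 fixed by 3)
b2 stroke at R1  (J1 effort already set via bond 3)
b4 stroke at I2  (0-jn J1 has e-setter on 3)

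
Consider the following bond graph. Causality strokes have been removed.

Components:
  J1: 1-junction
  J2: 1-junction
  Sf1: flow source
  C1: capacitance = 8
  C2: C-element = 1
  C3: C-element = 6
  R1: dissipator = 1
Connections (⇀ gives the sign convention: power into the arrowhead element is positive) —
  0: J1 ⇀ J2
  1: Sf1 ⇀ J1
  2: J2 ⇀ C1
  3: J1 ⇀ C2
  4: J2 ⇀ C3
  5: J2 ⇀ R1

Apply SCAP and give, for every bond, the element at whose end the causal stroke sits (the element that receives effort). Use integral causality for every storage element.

b0 →J1
b1 →Sf1
b2 →J2
b3 →J1
b4 →J2
b5 →J2

#1 →Sf1  (Sf1 fixes flow; stroke at Sf1)
#0 →J1  (J1: bond 1 brought flow, rest push out)
#3 →J1  (J1: bond 1 brought flow, rest push out)
#2 →J2  (J2: bond 0 brought flow, rest push out)
#4 →J2  (1-jn J2 has f-setter on 0)
#5 →J2  (1-jn J2 has f-setter on 0)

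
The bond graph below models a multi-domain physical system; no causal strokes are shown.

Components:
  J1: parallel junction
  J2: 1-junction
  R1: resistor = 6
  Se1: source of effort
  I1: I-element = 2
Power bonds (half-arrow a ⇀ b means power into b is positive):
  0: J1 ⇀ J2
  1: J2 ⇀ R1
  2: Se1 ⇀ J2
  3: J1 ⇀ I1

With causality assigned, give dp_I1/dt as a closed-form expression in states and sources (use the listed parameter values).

b2 stroke at J2  (Se1 (Se) sets effort on bond)
b3 stroke at I1  (I1 integral (f out))
b0 stroke at J1  (J1 needs exactly one e-in)
b1 stroke at J2  (1-jn J2 has f-setter on 0)

dp_I1/dt = -E_Se1 - 3*p_I1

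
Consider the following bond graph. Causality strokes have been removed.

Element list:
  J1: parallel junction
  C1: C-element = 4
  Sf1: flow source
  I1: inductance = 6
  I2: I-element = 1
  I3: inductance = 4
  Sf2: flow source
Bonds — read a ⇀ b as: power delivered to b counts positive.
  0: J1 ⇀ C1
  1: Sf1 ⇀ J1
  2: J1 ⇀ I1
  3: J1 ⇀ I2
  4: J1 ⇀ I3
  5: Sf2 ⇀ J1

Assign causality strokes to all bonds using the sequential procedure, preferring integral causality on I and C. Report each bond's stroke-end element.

β1 |Sf1  (Sf1 fixes flow; stroke at Sf1)
β5 |Sf2  (source Sf2 imposes f)
β0 |J1  (C1: C, integral causality)
β2 |I1  (0-jn J1 has e-setter on 0)
β3 |I2  (J1: bond 0 brought effort, rest push out)
β4 |I3  (J1 effort already set via bond 0)

b0 stroke at J1
b1 stroke at Sf1
b2 stroke at I1
b3 stroke at I2
b4 stroke at I3
b5 stroke at Sf2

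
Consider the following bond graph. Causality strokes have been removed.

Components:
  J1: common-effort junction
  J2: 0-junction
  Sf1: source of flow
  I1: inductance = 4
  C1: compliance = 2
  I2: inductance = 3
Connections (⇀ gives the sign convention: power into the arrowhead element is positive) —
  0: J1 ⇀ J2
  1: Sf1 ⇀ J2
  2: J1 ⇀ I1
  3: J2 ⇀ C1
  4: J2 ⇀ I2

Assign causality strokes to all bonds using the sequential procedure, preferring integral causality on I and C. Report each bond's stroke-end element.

#0 |J1
#1 |Sf1
#2 |I1
#3 |J2
#4 |I2

b1 →Sf1  (Sf1 (Sf) sets flow on bond)
b2 →I1  (I1 integral (f out))
b0 →J1  (only one effort-in slot at J1)
b3 →J2  (C1: C, integral causality)
b4 →I2  (J2 effort already set via bond 3)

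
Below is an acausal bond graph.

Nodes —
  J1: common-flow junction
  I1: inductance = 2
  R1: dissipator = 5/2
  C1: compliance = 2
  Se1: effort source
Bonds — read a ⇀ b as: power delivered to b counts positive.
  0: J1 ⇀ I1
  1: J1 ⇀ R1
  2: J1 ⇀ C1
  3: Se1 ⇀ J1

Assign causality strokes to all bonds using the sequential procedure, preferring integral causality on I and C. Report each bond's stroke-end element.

bond 3 stroke at J1  (source Se1 imposes e)
bond 0 stroke at I1  (I1 outputs flow p/I1)
bond 1 stroke at J1  (common-f at J1 fixed by 0)
bond 2 stroke at J1  (J1: bond 0 brought flow, rest push out)

β0 →I1
β1 →J1
β2 →J1
β3 →J1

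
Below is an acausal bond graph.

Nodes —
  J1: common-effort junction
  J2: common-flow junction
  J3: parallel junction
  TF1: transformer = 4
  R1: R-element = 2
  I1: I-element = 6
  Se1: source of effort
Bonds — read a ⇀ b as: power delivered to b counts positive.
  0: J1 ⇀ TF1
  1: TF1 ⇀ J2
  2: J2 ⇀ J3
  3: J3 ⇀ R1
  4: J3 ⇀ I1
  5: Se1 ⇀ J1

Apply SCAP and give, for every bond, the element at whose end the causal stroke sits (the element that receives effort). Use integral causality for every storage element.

bond 5 stroke→J1  (Se1 (Se) sets effort on bond)
bond 0 stroke→TF1  (J1: bond 5 brought effort, rest push out)
bond 1 stroke→J2  (TF TF1: opposite of bond 0)
bond 2 stroke→J3  (J2: last free bond brings flow in)
bond 3 stroke→R1  (J3 effort already set via bond 2)
bond 4 stroke→I1  (0-jn J3 has e-setter on 2)

b0 stroke→TF1
b1 stroke→J2
b2 stroke→J3
b3 stroke→R1
b4 stroke→I1
b5 stroke→J1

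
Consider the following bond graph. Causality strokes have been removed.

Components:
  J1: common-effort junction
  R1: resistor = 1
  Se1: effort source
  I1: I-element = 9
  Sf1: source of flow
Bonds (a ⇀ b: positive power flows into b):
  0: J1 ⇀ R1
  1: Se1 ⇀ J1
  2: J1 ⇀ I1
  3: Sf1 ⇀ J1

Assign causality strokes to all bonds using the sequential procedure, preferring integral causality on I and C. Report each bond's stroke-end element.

bond 1 |J1  (Se1: effort source, stroke at far end)
bond 3 |Sf1  (Sf1: flow source, stroke at near end)
bond 0 |R1  (common-e at J1 fixed by 1)
bond 2 |I1  (J1: bond 1 brought effort, rest push out)

β0 stroke→R1
β1 stroke→J1
β2 stroke→I1
β3 stroke→Sf1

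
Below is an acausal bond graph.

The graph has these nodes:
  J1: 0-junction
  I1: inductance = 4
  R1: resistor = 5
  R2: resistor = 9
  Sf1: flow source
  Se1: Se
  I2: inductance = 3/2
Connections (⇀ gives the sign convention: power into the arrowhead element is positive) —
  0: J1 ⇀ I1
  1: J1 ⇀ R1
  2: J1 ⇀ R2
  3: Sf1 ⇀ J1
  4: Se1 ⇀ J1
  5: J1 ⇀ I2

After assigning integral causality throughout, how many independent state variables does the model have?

β3 |Sf1  (Sf1: flow source, stroke at near end)
β4 |J1  (Se1: effort source, stroke at far end)
β0 |I1  (J1: bond 4 brought effort, rest push out)
β1 |R1  (common-e at J1 fixed by 4)
β2 |R2  (0-jn J1 has e-setter on 4)
β5 |I2  (0-jn J1 has e-setter on 4)

2  (I1, I2 all integral)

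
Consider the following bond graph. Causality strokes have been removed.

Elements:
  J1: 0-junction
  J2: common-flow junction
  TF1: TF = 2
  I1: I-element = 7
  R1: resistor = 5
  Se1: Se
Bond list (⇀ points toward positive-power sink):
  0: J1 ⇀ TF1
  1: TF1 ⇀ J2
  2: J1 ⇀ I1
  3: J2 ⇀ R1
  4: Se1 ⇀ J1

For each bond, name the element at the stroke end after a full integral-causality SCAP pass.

β0 stroke→TF1
β1 stroke→J2
β2 stroke→I1
β3 stroke→R1
β4 stroke→J1

#4 |J1  (source Se1 imposes e)
#0 |TF1  (0-jn J1 has e-setter on 4)
#2 |I1  (common-e at J1 fixed by 4)
#1 |J2  (TF TF1: opposite of bond 0)
#3 |R1  (J2: last free bond brings flow in)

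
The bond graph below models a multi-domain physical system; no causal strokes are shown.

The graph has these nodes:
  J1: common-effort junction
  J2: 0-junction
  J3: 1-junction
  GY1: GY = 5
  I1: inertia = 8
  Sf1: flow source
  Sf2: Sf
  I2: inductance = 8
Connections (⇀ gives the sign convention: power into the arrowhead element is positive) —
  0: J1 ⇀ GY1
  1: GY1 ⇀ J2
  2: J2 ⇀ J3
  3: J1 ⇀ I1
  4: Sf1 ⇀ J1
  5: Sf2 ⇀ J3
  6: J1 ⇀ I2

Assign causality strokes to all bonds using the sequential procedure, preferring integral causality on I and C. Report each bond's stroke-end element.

b4 |Sf1  (Sf1: flow source, stroke at near end)
b5 |Sf2  (Sf2 fixes flow; stroke at Sf2)
b2 |J3  (J3 flow already set via bond 5)
b1 |J2  (only one effort-in slot at J2)
b0 |J1  (GY1: gyrator matches bond 1)
b3 |I1  (J1 effort already set via bond 0)
b6 |I2  (J1 effort already set via bond 0)

β0 stroke at J1
β1 stroke at J2
β2 stroke at J3
β3 stroke at I1
β4 stroke at Sf1
β5 stroke at Sf2
β6 stroke at I2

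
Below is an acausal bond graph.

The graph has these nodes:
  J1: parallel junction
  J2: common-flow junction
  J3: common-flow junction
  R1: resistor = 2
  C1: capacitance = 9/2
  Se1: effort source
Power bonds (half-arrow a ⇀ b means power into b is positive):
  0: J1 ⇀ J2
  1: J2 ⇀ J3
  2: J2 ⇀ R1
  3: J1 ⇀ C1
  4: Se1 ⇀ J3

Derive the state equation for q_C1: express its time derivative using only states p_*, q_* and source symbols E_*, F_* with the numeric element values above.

b4 →J3  (Se1 fixes effort; stroke away)
b1 →J2  (closing 1-jn rule on J3)
b3 →J1  (C1 outputs effort q/C1)
b0 →J2  (0-jn J1 has e-setter on 3)
b2 →R1  (only one flow-in slot at J2)

dq_C1/dt = -E_Se1/2 - q_C1/9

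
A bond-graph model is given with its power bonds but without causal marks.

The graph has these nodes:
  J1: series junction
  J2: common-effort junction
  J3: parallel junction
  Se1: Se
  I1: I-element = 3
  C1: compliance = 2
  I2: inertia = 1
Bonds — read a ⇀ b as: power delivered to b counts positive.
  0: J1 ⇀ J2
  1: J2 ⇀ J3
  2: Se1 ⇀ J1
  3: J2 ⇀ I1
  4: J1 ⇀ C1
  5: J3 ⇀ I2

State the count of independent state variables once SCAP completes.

#2 |J1  (Se1 fixes effort; stroke away)
#3 |I1  (I1: I, integral causality)
#4 |J1  (C1 integral (e out))
#0 |J2  (J1 needs exactly one f-in)
#1 |J3  (J2: bond 0 brought effort, rest push out)
#5 |I2  (0-jn J3 has e-setter on 1)

3  (C1, I1, I2 all integral)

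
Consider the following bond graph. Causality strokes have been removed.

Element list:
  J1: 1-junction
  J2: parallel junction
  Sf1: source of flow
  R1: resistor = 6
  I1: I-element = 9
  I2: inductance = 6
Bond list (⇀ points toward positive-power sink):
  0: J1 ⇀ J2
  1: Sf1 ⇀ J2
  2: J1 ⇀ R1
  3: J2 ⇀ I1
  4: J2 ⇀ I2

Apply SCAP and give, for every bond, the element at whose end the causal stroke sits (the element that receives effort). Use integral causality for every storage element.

#0 stroke→J2
#1 stroke→Sf1
#2 stroke→J1
#3 stroke→I1
#4 stroke→I2

β1 →Sf1  (Sf1 (Sf) sets flow on bond)
β3 →I1  (I1 integral (f out))
β4 →I2  (I2 outputs flow p/I2)
β0 →J2  (only one effort-in slot at J2)
β2 →J1  (1-jn J1 has f-setter on 0)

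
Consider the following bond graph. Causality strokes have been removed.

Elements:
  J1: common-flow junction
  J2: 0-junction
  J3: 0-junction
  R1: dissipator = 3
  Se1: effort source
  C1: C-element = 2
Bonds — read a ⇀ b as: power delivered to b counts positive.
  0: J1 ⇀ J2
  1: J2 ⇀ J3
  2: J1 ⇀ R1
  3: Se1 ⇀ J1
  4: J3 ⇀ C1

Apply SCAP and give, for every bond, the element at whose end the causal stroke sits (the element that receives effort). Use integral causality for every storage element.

bond 0 |J1
bond 1 |J2
bond 2 |R1
bond 3 |J1
bond 4 |J3

#3 |J1  (Se1 fixes effort; stroke away)
#4 |J3  (C1 outputs effort q/C1)
#1 |J2  (0-jn J3 has e-setter on 4)
#0 |J1  (0-jn J2 has e-setter on 1)
#2 |R1  (J1: last free bond brings flow in)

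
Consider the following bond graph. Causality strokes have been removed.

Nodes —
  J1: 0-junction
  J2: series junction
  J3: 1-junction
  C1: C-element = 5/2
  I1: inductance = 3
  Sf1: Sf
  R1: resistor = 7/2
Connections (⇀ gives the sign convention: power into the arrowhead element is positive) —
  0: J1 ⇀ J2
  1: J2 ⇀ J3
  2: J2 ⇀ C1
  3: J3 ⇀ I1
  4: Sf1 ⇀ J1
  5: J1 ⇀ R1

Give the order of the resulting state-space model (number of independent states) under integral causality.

2  (C1, I1 all integral)

b4 →Sf1  (Sf1: flow source, stroke at near end)
b2 →J2  (prefer integral on C1)
b3 →I1  (prefer integral on I1)
b1 →J3  (J3 flow already set via bond 3)
b0 →J2  (J2: bond 1 brought flow, rest push out)
b5 →J1  (J1 needs exactly one e-in)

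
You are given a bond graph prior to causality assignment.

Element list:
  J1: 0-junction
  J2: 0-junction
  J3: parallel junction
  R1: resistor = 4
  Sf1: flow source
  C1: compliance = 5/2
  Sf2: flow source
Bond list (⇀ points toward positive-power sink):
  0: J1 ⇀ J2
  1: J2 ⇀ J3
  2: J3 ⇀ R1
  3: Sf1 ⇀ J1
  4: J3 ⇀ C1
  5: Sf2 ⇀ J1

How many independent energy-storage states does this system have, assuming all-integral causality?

1  (C1 all integral)

bond 3 stroke at Sf1  (Sf1 fixes flow; stroke at Sf1)
bond 5 stroke at Sf2  (source Sf2 imposes f)
bond 0 stroke at J1  (only one effort-in slot at J1)
bond 1 stroke at J2  (J2 needs exactly one e-in)
bond 4 stroke at J3  (C1: C, integral causality)
bond 2 stroke at R1  (0-jn J3 has e-setter on 4)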